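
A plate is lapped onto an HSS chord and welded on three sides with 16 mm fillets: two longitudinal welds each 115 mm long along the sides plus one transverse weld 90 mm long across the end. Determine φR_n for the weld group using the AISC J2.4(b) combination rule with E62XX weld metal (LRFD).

E62XX → F_EXX = 620 MPa.
t_e = 0.707 × 16 = 11.31 mm.
R_nwl = 0.6 × 620 × 11.31 × 230 × 10⁻³ = 967.9 kN (longitudinal, 2 welds).
R_nwt = 0.6 × 620 × 11.31 × 90 × 10⁻³ = 378.7 kN (transverse, base value).
(i) R_nwl + R_nwt = 1347 kN; (ii) 0.85 R_nwl + 1.5 R_nwt = 1391 kN.
R_n = max = 1391 kN [governs: (ii)]; φR_n = 1043 kN.

φR_n ≈ 1040 kN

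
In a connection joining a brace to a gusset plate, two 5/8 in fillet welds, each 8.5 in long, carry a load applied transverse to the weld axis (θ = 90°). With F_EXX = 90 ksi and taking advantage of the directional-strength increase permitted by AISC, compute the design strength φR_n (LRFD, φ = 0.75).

t_e = 0.707 × 0.625 = 0.4419 in; A_we = 0.4419 × 17 = 7.512 in².
Directional factor: 1.0 + 0.5 sin^1.5(90°) = 1.5.
F_nw = 0.6 × 90 × 1.5 = 81 ksi.
φR_n = 0.75 × 81 × 7.512 = 456.3 kips.

φR_n ≈ 456 kips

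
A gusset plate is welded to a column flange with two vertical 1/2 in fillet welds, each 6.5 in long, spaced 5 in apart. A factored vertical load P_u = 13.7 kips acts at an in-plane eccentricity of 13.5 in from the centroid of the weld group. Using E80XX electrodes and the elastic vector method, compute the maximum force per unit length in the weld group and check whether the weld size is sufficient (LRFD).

E80XX → F_EXX = 80 ksi.
Total weld length L_w = 13 in. Treat welds as unit-width lines.
Polar moment about centroid: J = 2[d³/12 + d(b/2)²] = 2[6.5³/12 + 6.5×2.5²] = 127 in³.
Direct shear f_v = P/L_w = 13.7 / 13 = 1.054 kip/in (vertical).
Torsion M = P·e = 13.7 × 13.5 = 184.95 kip·in.
Critical point at (x, y) = (2.5, 3.25) from centroid. f_tx = M·y/J = 4.732 kip/in; f_ty = M·x/J = 3.64 kip/in.
Resultant f_max = √[f_tx² + (f_v + f_ty)²] = √[4.732² + (1.054 + 3.64)²] = 6.665 kip/in.
Capacity per unit length: φr_n = 0.75 × 0.6 × 80 × (0.707 × 0.5) = 12.73 kip/in.
6.665 ≤ 12.73 → adequate.

f_max ≈ 6.67 kip/in; adequate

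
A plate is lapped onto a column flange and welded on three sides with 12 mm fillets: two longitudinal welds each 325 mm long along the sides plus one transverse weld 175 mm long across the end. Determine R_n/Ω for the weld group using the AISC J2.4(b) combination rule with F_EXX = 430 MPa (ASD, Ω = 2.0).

R_n/Ω ≈ 903 kN

t_e = 0.707 × 12 = 8.484 mm.
R_nwl = 0.6 × 430 × 8.484 × 650 × 10⁻³ = 1423 kN (longitudinal, 2 welds).
R_nwt = 0.6 × 430 × 8.484 × 175 × 10⁻³ = 383.1 kN (transverse, base value).
(i) R_nwl + R_nwt = 1806 kN; (ii) 0.85 R_nwl + 1.5 R_nwt = 1784 kN.
R_n = max = 1806 kN [governs: (i)]; R_n/Ω = 902.9 kN.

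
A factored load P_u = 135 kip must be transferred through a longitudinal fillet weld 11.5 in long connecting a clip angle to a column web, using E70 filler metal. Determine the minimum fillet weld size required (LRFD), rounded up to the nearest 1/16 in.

w = 9/16 in

E70XX → F_EXX = 70 ksi.
Total weld length L = 11.5 in.
Required throat t_e = P_u / (φ × 0.6 F_EXX × L) = 135 / (0.75 × 0.6 × 70 × 11.5) = 0.3727 in.
Required leg w = t_e / 0.707 = 0.5271 in → use 9/16 in.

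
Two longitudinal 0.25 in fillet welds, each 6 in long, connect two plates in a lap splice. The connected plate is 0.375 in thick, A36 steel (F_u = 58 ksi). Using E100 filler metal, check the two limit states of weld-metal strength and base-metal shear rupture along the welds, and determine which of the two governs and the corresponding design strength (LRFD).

φR_n ≈ 95.4 kip (weld metal governs)

E100XX → F_EXX = 100 ksi.
t_e = 0.707 × 0.25 = 0.1767 in; L = 12 in.
Weld metal: φR_n = 0.75 × 0.6 × 100 × 0.1767 × 12 = 95.44 kip.
Base metal (shear rupture): φR_n = 0.75 × 0.6 × 58 × 0.375 × 12 = 117.4 kip.
Governing: weld metal.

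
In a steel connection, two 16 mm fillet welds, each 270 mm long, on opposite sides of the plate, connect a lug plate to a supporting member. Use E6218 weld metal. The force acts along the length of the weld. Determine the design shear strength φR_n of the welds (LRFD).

E62XX → F_EXX = 620 MPa.
Effective throat t_e = 0.707 × 16 = 11.31 mm.
Total length L = 540 mm; A_we = 11.31 × 540 = 6108 mm².
F_nw = 0.6 F_EXX = 0.6 × 620 = 372 MPa.
φR_n = 0.75 × 372 × 6108 × 10⁻³ = 1704 kN.

φR_n ≈ 1700 kN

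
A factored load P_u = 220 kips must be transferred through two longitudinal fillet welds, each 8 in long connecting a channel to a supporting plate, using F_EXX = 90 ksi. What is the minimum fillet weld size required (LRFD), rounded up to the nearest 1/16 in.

w = 1/2 in

Total weld length L = 16 in.
Required throat t_e = P_u / (φ × 0.6 F_EXX × L) = 220 / (0.75 × 0.6 × 90 × 16) = 0.3395 in.
Required leg w = t_e / 0.707 = 0.4802 in → use 1/2 in.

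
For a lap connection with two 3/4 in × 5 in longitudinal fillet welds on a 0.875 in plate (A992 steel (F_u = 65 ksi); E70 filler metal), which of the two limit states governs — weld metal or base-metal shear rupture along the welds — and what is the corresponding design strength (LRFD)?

φR_n ≈ 167 kips (weld metal governs)

E70XX → F_EXX = 70 ksi.
t_e = 0.707 × 0.75 = 0.5302 in; L = 10 in.
Weld metal: φR_n = 0.75 × 0.6 × 70 × 0.5302 × 10 = 167 kips.
Base metal (shear rupture): φR_n = 0.75 × 0.6 × 65 × 0.875 × 10 = 255.9 kips.
Governing: weld metal.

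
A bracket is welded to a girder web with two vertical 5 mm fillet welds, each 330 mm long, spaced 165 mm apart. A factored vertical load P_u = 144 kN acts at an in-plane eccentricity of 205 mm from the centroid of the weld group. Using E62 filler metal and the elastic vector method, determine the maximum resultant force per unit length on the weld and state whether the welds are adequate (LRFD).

E62XX → F_EXX = 620 MPa.
Total weld length L_w = 660 mm. Treat welds as unit-width lines.
Polar moment about centroid: J = 2[d³/12 + d(b/2)²] = 2[330³/12 + 330×82.5²] = 10480000 mm³.
Direct shear f_v = P/L_w = 144×10³ / 660 = 218.2 N/mm (vertical).
Torsion M = P·e = 144×10³ × 205 = 29520000 N·mm.
Critical point at (x, y) = (82.5, 165) from centroid. f_tx = M·y/J = 464.7 N/mm; f_ty = M·x/J = 232.3 N/mm.
Resultant f_max = √[f_tx² + (f_v + f_ty)²] = √[464.7² + (218.2 + 232.3)²] = 647.2 N/mm.
Capacity per unit length: φr_n = 0.75 × 0.6 × 620 × (0.707 × 5) = 986.3 N/mm.
647.2 ≤ 986.3 → adequate.

f_max ≈ 647 N/mm; adequate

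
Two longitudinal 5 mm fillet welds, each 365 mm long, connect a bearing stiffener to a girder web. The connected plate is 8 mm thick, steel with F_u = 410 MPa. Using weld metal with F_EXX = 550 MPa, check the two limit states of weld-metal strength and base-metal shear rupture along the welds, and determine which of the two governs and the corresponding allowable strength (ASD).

R_n/Ω ≈ 426 kN (weld metal governs)

t_e = 0.707 × 5 = 3.535 mm; L = 730 mm.
Weld metal: R_n/Ω = (1/2.0) × 0.6 × 550 × 3.535 × 730 × 10⁻³ = 425.8 kN.
Base metal (shear rupture): R_n/Ω = (1/2.0) × 0.6 × 410 × 8 × 730 × 10⁻³ = 718.3 kN.
Governing: weld metal.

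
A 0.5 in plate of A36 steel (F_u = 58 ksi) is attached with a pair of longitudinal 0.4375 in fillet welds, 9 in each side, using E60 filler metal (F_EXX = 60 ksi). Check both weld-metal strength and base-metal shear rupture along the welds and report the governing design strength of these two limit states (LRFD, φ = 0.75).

φR_n ≈ 150 kip (weld metal governs)

t_e = 0.707 × 0.4375 = 0.3093 in; L = 18 in.
Weld metal: φR_n = 0.75 × 0.6 × 60 × 0.3093 × 18 = 150.3 kip.
Base metal (shear rupture): φR_n = 0.75 × 0.6 × 58 × 0.5 × 18 = 234.9 kip.
Governing: weld metal.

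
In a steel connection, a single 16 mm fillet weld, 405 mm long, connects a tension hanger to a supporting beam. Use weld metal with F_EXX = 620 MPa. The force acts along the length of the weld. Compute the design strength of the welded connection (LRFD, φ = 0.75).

φR_n ≈ 1280 kN

Effective throat t_e = 0.707 × 16 = 11.31 mm.
Total length L = 405 mm; A_we = 11.31 × 405 = 4581 mm².
F_nw = 0.6 F_EXX = 0.6 × 620 = 372 MPa.
φR_n = 0.75 × 372 × 4581 × 10⁻³ = 1278 kN.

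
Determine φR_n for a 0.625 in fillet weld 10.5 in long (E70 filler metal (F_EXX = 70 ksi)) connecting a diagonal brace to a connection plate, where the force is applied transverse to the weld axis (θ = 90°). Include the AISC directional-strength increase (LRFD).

t_e = 0.707 × 0.625 = 0.4419 in; A_we = 0.4419 × 10.5 = 4.64 in².
Directional factor: 1.0 + 0.5 sin^1.5(90°) = 1.5.
F_nw = 0.6 × 70 × 1.5 = 63 ksi.
φR_n = 0.75 × 63 × 4.64 = 219.2 kip.

φR_n ≈ 219 kip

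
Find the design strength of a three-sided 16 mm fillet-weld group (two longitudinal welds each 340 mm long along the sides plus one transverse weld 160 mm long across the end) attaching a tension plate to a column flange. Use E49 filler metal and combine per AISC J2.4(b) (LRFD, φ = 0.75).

E49XX → F_EXX = 490 MPa.
t_e = 0.707 × 16 = 11.31 mm.
R_nwl = 0.6 × 490 × 11.31 × 680 × 10⁻³ = 2261 kN (longitudinal, 2 welds).
R_nwt = 0.6 × 490 × 11.31 × 160 × 10⁻³ = 532.1 kN (transverse, base value).
(i) R_nwl + R_nwt = 2794 kN; (ii) 0.85 R_nwl + 1.5 R_nwt = 2720 kN.
R_n = max = 2794 kN [governs: (i)]; φR_n = 2095 kN.

φR_n ≈ 2100 kN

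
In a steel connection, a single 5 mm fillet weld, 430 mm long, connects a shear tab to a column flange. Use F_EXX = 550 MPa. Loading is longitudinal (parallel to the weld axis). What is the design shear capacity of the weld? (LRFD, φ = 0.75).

φR_n ≈ 376 kN

Effective throat t_e = 0.707 × 5 = 3.535 mm.
Total length L = 430 mm; A_we = 3.535 × 430 = 1520 mm².
F_nw = 0.6 F_EXX = 0.6 × 550 = 330 MPa.
φR_n = 0.75 × 330 × 1520 × 10⁻³ = 376.2 kN.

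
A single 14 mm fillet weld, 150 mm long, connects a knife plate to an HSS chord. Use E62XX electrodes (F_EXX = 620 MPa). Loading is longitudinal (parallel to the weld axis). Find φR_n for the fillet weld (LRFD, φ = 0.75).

φR_n ≈ 414 kN

Effective throat t_e = 0.707 × 14 = 9.898 mm.
Total length L = 150 mm; A_we = 9.898 × 150 = 1485 mm².
F_nw = 0.6 F_EXX = 0.6 × 620 = 372 MPa.
φR_n = 0.75 × 372 × 1485 × 10⁻³ = 414.2 kN.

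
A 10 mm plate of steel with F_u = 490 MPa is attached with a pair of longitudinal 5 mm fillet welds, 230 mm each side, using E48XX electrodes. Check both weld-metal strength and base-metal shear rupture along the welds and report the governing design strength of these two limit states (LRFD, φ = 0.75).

φR_n ≈ 351 kN (weld metal governs)

E48XX → F_EXX = 480 MPa.
t_e = 0.707 × 5 = 3.535 mm; L = 460 mm.
Weld metal: φR_n = 0.75 × 0.6 × 480 × 3.535 × 460 × 10⁻³ = 351.2 kN.
Base metal (shear rupture): φR_n = 0.75 × 0.6 × 490 × 10 × 460 × 10⁻³ = 1014 kN.
Governing: weld metal.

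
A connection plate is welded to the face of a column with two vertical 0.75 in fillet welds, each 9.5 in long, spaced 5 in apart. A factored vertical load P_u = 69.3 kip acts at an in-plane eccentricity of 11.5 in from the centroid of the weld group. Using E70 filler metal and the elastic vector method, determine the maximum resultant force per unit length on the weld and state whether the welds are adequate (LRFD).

E70XX → F_EXX = 70 ksi.
Total weld length L_w = 19 in. Treat welds as unit-width lines.
Polar moment about centroid: J = 2[d³/12 + d(b/2)²] = 2[9.5³/12 + 9.5×2.5²] = 261.6 in³.
Direct shear f_v = P/L_w = 69.3 / 19 = 3.647 kip/in (vertical).
Torsion M = P·e = 69.3 × 11.5 = 796.95 kip·in.
Critical point at (x, y) = (2.5, 4.75) from centroid. f_tx = M·y/J = 14.47 kip/in; f_ty = M·x/J = 7.615 kip/in.
Resultant f_max = √[f_tx² + (f_v + f_ty)²] = √[14.47² + (3.647 + 7.615)²] = 18.33 kip/in.
Capacity per unit length: φr_n = 0.75 × 0.6 × 70 × (0.707 × 0.75) = 16.7 kip/in.
18.33 > 16.7 → NOT adequate.

f_max ≈ 18.3 kip/in; NOT adequate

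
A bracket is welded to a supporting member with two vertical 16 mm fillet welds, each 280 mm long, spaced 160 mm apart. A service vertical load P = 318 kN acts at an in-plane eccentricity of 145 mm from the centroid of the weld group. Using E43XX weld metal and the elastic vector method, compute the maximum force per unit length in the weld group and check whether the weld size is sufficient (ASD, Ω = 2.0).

f_max ≈ 1400 N/mm; adequate

E43XX → F_EXX = 430 MPa.
Total weld length L_w = 560 mm. Treat welds as unit-width lines.
Polar moment about centroid: J = 2[d³/12 + d(b/2)²] = 2[280³/12 + 280×80²] = 7243000 mm³.
Direct shear f_v = P/L_w = 318×10³ / 560 = 567.9 N/mm (vertical).
Torsion M = P·e = 318×10³ × 145 = 46110000 N·mm.
Critical point at (x, y) = (80, 140) from centroid. f_tx = M·y/J = 891.3 N/mm; f_ty = M·x/J = 509.3 N/mm.
Resultant f_max = √[f_tx² + (f_v + f_ty)²] = √[891.3² + (567.9 + 509.3)²] = 1398 N/mm.
Capacity per unit length: r_n/Ω = (1/2.0) × 0.6 × 430 × (0.707 × 16) = 1459 N/mm.
1398 ≤ 1459 → adequate.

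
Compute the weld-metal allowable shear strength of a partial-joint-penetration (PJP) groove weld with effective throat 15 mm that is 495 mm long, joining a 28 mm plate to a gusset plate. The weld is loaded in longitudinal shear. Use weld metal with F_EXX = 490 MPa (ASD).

R_n/Ω ≈ 1090 kN

Effective throat (given) t_e = 15 mm.
A_we = 15 × 495 = 7425 mm².
F_nw = 0.6 F_EXX = 294 MPa.
R_n/Ω = (294 × 7425) / 2.0 × 10⁻³ = 1091 kN.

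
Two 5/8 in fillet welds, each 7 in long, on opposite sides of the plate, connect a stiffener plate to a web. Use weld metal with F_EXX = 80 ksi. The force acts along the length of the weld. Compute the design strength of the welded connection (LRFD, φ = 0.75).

φR_n ≈ 223 kip

Effective throat t_e = 0.707 × 0.625 = 0.4419 in.
Total length L = 14 in; A_we = 0.4419 × 14 = 6.186 in².
F_nw = 0.6 F_EXX = 0.6 × 80 = 48 ksi.
φR_n = 0.75 × 48 × 6.186 = 222.7 kip.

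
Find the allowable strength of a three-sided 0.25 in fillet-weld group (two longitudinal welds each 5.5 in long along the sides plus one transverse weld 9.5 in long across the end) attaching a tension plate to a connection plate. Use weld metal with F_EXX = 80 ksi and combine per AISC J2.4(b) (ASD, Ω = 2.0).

R_n/Ω ≈ 100 kips

t_e = 0.707 × 0.25 = 0.1767 in.
R_nwl = 0.6 × 80 × 0.1767 × 11 = 93.32 kips (longitudinal, 2 welds).
R_nwt = 0.6 × 80 × 0.1767 × 9.5 = 80.6 kips (transverse, base value).
(i) R_nwl + R_nwt = 173.9 kips; (ii) 0.85 R_nwl + 1.5 R_nwt = 200.2 kips.
R_n = max = 200.2 kips [governs: (ii)]; R_n/Ω = 100.1 kips.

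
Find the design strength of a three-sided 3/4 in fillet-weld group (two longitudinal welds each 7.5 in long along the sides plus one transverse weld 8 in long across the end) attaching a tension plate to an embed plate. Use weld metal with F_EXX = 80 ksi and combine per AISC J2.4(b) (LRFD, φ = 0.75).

t_e = 0.707 × 0.75 = 0.5302 in.
R_nwl = 0.6 × 80 × 0.5302 × 15 = 381.8 kip (longitudinal, 2 welds).
R_nwt = 0.6 × 80 × 0.5302 × 8 = 203.6 kip (transverse, base value).
(i) R_nwl + R_nwt = 585.4 kip; (ii) 0.85 R_nwl + 1.5 R_nwt = 629.9 kip.
R_n = max = 629.9 kip [governs: (ii)]; φR_n = 472.5 kip.

φR_n ≈ 472 kip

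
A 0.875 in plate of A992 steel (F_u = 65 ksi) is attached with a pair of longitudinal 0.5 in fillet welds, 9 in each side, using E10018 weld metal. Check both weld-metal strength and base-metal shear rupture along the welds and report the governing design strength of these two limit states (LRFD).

E100XX → F_EXX = 100 ksi.
t_e = 0.707 × 0.5 = 0.3535 in; L = 18 in.
Weld metal: φR_n = 0.75 × 0.6 × 100 × 0.3535 × 18 = 286.3 kip.
Base metal (shear rupture): φR_n = 0.75 × 0.6 × 65 × 0.875 × 18 = 460.7 kip.
Governing: weld metal.

φR_n ≈ 286 kip (weld metal governs)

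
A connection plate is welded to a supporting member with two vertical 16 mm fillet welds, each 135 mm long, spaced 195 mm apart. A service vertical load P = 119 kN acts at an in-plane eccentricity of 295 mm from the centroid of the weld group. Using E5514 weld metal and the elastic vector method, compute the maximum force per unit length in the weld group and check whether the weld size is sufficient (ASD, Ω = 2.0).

f_max ≈ 1780 N/mm; adequate

E55XX → F_EXX = 550 MPa.
Total weld length L_w = 270 mm. Treat welds as unit-width lines.
Polar moment about centroid: J = 2[d³/12 + d(b/2)²] = 2[135³/12 + 135×97.5²] = 2977000 mm³.
Direct shear f_v = P/L_w = 119×10³ / 270 = 440.7 N/mm (vertical).
Torsion M = P·e = 119×10³ × 295 = 35105000 N·mm.
Critical point at (x, y) = (97.5, 67.5) from centroid. f_tx = M·y/J = 796 N/mm; f_ty = M·x/J = 1150 N/mm.
Resultant f_max = √[f_tx² + (f_v + f_ty)²] = √[796² + (440.7 + 1150)²] = 1779 N/mm.
Capacity per unit length: r_n/Ω = (1/2.0) × 0.6 × 550 × (0.707 × 16) = 1866 N/mm.
1779 ≤ 1866 → adequate.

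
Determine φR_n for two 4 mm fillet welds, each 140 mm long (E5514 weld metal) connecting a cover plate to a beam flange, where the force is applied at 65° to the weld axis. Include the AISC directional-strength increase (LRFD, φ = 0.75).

φR_n ≈ 281 kN

E55XX → F_EXX = 550 MPa.
t_e = 0.707 × 4 = 2.828 mm; A_we = 2.828 × 280 = 791.8 mm².
Directional factor: 1.0 + 0.5 sin^1.5(65°) = 1.431.
F_nw = 0.6 × 550 × 1.431 = 472.4 MPa.
φR_n = 0.75 × 472.4 × 791.8 × 10⁻³ = 280.5 kN.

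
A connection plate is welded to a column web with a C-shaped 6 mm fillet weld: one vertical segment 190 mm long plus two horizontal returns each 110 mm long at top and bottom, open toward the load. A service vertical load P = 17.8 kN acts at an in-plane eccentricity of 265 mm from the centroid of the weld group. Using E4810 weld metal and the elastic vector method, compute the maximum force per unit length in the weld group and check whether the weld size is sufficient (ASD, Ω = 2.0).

f_max ≈ 221 N/mm; adequate

E48XX → F_EXX = 480 MPa.
Total weld length L_w = 410 mm. Treat welds as unit-width lines.
Centroid: x̄ = 2×110×55 / 410 = 29.51 mm from the vertical weld.
Polar moment about centroid: J = I_x + I_y = [190³/12 + 2×110×95²] + [190×29.51² + 2(110³/12 + 110×25.49²)] = 3087000 mm³.
Direct shear f_v = P/L_w = 17.8×10³ / 410 = 43.41 N/mm (vertical).
Torsion M = P·e = 17.8×10³ × 265 = 4717000 N·mm.
Critical point at (x, y) = (80.49, 95) from centroid. f_tx = M·y/J = 145.1 N/mm; f_ty = M·x/J = 123 N/mm.
Resultant f_max = √[f_tx² + (f_v + f_ty)²] = √[145.1² + (43.41 + 123)²] = 220.8 N/mm.
Capacity per unit length: r_n/Ω = (1/2.0) × 0.6 × 480 × (0.707 × 6) = 610.8 N/mm.
220.8 ≤ 610.8 → adequate.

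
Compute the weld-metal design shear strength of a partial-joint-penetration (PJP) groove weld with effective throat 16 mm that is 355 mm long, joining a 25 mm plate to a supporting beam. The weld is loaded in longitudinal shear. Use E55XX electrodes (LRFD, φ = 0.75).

φR_n ≈ 1410 kN

E55XX → F_EXX = 550 MPa.
Effective throat (given) t_e = 16 mm.
A_we = 16 × 355 = 5680 mm².
F_nw = 0.6 F_EXX = 330 MPa.
φR_n = 0.75 × 330 × 5680 × 10⁻³ = 1406 kN.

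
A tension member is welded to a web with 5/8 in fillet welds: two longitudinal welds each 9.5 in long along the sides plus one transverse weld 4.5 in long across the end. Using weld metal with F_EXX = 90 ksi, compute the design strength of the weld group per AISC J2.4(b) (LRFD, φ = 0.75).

t_e = 0.707 × 0.625 = 0.4419 in.
R_nwl = 0.6 × 90 × 0.4419 × 19 = 453.4 kips (longitudinal, 2 welds).
R_nwt = 0.6 × 90 × 0.4419 × 4.5 = 107.4 kips (transverse, base value).
(i) R_nwl + R_nwt = 560.7 kips; (ii) 0.85 R_nwl + 1.5 R_nwt = 546.4 kips.
R_n = max = 560.7 kips [governs: (i)]; φR_n = 420.6 kips.

φR_n ≈ 421 kips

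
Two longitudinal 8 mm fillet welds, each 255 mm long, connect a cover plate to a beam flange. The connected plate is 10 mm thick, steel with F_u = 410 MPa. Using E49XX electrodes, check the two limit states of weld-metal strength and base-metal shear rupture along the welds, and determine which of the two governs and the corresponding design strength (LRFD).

E49XX → F_EXX = 490 MPa.
t_e = 0.707 × 8 = 5.656 mm; L = 510 mm.
Weld metal: φR_n = 0.75 × 0.6 × 490 × 5.656 × 510 × 10⁻³ = 636 kN.
Base metal (shear rupture): φR_n = 0.75 × 0.6 × 410 × 10 × 510 × 10⁻³ = 941 kN.
Governing: weld metal.

φR_n ≈ 636 kN (weld metal governs)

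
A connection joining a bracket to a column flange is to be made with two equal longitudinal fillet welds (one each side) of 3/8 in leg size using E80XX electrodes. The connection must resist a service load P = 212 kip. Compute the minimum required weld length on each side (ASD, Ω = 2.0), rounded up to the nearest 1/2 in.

L = 17 in on each side

E80XX → F_EXX = 80 ksi.
Throat t_e = 0.707 × 0.375 = 0.2651 in.
r_n/Ω = (0.6 × 80 × 0.2651) / 2.0 = 6.363 kip/in.
L_req = P / (r_n/Ω) = 212 / 6.363 = 33.32 in total.
Per side: 33.32 / 2 = 16.66 in.
Round up → use L = 17 in on each side.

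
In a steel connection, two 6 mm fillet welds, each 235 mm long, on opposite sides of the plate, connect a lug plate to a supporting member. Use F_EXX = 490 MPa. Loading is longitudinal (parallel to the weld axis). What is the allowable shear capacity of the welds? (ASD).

R_n/Ω ≈ 293 kN

Effective throat t_e = 0.707 × 6 = 4.242 mm.
Total length L = 470 mm; A_we = 4.242 × 470 = 1994 mm².
F_nw = 0.6 F_EXX = 0.6 × 490 = 294 MPa.
R_n = 294 × 1994 × 10⁻³ = 586.2 kN; R_n/Ω = 586.2/2.0 = 293.1 kN.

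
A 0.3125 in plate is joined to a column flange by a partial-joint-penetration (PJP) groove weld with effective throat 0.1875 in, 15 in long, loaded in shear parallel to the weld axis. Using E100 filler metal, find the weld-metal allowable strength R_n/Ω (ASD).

E100XX → F_EXX = 100 ksi.
Effective throat (given) t_e = 0.1875 in.
A_we = 0.1875 × 15 = 2.812 in².
F_nw = 0.6 F_EXX = 60 ksi.
R_n/Ω = (60 × 2.812) / 2.0 = 84.38 kips.

R_n/Ω ≈ 84.4 kips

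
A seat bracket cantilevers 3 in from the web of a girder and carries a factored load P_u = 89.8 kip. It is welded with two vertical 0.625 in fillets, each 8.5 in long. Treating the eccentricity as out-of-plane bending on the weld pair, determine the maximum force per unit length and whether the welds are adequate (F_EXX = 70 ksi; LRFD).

f_max ≈ 12.4 kip/in; adequate

L_w = 2 × 8.5 = 17 in; section modulus (unit throat) S = 2 × L²/6 = 24.08 in².
Direct shear f_v = P/L_w = 89.8/17 = 5.282 kip/in.
Moment M = P × e = 89.8 × 3 = 269.4 kip·in; bending f_b = M/S = 11.19 kip/in.
f_max = √(f_v² + f_b²) = √(5.282² + 11.19²) = 12.37 kip/in.
φr_n = 0.75 × 0.6 × 70 × (0.707 × 0.625) = 13.92 kip/in → adequate.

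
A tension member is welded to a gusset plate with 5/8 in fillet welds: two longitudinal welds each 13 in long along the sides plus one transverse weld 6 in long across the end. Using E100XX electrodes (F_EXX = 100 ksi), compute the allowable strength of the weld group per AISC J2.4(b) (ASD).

t_e = 0.707 × 0.625 = 0.4419 in.
R_nwl = 0.6 × 100 × 0.4419 × 26 = 689.3 kips (longitudinal, 2 welds).
R_nwt = 0.6 × 100 × 0.4419 × 6 = 159.1 kips (transverse, base value).
(i) R_nwl + R_nwt = 848.4 kips; (ii) 0.85 R_nwl + 1.5 R_nwt = 824.5 kips.
R_n = max = 848.4 kips [governs: (i)]; R_n/Ω = 424.2 kips.

R_n/Ω ≈ 424 kips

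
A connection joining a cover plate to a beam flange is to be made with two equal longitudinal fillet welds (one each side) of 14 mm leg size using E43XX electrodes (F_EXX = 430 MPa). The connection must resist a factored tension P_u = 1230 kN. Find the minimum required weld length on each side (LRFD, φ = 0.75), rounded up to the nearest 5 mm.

L = 325 mm on each side

Throat t_e = 0.707 × 14 = 9.898 mm.
φr_n = 0.75 × 0.6 × 430 × 9.898 × 10⁻³ = 1.915 kN/mm.
L_req = P_u / φr_n = 1230 / 1.915 = 642.2 mm total.
Per side: 642.2 / 2 = 321.1 mm.
Round up → use L = 325 mm on each side.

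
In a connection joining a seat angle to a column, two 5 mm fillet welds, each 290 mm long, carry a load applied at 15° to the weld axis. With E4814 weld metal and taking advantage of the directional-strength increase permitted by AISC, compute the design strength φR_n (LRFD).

E48XX → F_EXX = 480 MPa.
t_e = 0.707 × 5 = 3.535 mm; A_we = 3.535 × 580 = 2050 mm².
Directional factor: 1.0 + 0.5 sin^1.5(15°) = 1.066.
F_nw = 0.6 × 480 × 1.066 = 307 MPa.
φR_n = 0.75 × 307 × 2050 × 10⁻³ = 472 kN.

φR_n ≈ 472 kN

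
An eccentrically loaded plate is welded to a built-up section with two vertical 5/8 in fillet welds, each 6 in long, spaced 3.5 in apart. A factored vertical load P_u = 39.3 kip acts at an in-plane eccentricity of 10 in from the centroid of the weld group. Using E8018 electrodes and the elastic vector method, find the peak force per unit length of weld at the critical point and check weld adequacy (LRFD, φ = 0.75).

f_max ≈ 20.6 kip/in; NOT adequate

E80XX → F_EXX = 80 ksi.
Total weld length L_w = 12 in. Treat welds as unit-width lines.
Polar moment about centroid: J = 2[d³/12 + d(b/2)²] = 2[6³/12 + 6×1.75²] = 72.75 in³.
Direct shear f_v = P/L_w = 39.3 / 12 = 3.275 kip/in (vertical).
Torsion M = P·e = 39.3 × 10 = 393 kip·in.
Critical point at (x, y) = (1.75, 3) from centroid. f_tx = M·y/J = 16.21 kip/in; f_ty = M·x/J = 9.454 kip/in.
Resultant f_max = √[f_tx² + (f_v + f_ty)²] = √[16.21² + (3.275 + 9.454)²] = 20.61 kip/in.
Capacity per unit length: φr_n = 0.75 × 0.6 × 80 × (0.707 × 0.625) = 15.91 kip/in.
20.61 > 15.91 → NOT adequate.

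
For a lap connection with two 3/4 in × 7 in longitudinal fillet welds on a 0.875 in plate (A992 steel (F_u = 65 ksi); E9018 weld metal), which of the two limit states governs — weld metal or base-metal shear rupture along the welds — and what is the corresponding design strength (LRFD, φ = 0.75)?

φR_n ≈ 301 kip (weld metal governs)

E90XX → F_EXX = 90 ksi.
t_e = 0.707 × 0.75 = 0.5302 in; L = 14 in.
Weld metal: φR_n = 0.75 × 0.6 × 90 × 0.5302 × 14 = 300.7 kip.
Base metal (shear rupture): φR_n = 0.75 × 0.6 × 65 × 0.875 × 14 = 358.3 kip.
Governing: weld metal.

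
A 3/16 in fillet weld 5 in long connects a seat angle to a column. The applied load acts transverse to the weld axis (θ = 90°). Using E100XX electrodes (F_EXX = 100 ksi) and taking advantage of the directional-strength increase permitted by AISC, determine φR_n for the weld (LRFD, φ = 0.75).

t_e = 0.707 × 0.1875 = 0.1326 in; A_we = 0.1326 × 5 = 0.6628 in².
Directional factor: 1.0 + 0.5 sin^1.5(90°) = 1.5.
F_nw = 0.6 × 100 × 1.5 = 90 ksi.
φR_n = 0.75 × 90 × 0.6628 = 44.74 kips.

φR_n ≈ 44.7 kips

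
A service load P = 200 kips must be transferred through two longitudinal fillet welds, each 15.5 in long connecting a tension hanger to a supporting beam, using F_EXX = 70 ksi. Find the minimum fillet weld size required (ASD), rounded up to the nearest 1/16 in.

Total weld length L = 31 in.
Required throat t_e = P × Ω / (0.6 F_EXX × L) = 200 × 2.0 / (0.6 × 70 × 31) = 0.3072 in.
Required leg w = t_e / 0.707 = 0.4345 in → use 7/16 in.

w = 7/16 in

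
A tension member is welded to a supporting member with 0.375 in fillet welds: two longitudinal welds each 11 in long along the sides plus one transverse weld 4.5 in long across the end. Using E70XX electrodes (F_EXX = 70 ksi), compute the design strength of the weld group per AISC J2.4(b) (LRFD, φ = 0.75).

t_e = 0.707 × 0.375 = 0.2651 in.
R_nwl = 0.6 × 70 × 0.2651 × 22 = 245 kip (longitudinal, 2 welds).
R_nwt = 0.6 × 70 × 0.2651 × 4.5 = 50.11 kip (transverse, base value).
(i) R_nwl + R_nwt = 295.1 kip; (ii) 0.85 R_nwl + 1.5 R_nwt = 283.4 kip.
R_n = max = 295.1 kip [governs: (i)]; φR_n = 221.3 kip.

φR_n ≈ 221 kip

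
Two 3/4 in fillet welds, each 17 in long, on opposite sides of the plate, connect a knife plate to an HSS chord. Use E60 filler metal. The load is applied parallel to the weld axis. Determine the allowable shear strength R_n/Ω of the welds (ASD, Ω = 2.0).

E60XX → F_EXX = 60 ksi.
Effective throat t_e = 0.707 × 0.75 = 0.5302 in.
Total length L = 34 in; A_we = 0.5302 × 34 = 18.03 in².
F_nw = 0.6 F_EXX = 0.6 × 60 = 36 ksi.
R_n = 36 × 18.03 = 649 kips; R_n/Ω = 649/2.0 = 324.5 kips.

R_n/Ω ≈ 325 kips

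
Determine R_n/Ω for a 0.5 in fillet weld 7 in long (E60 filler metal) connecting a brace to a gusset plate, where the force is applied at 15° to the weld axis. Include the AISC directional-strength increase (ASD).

R_n/Ω ≈ 47.5 kip

E60XX → F_EXX = 60 ksi.
t_e = 0.707 × 0.5 = 0.3535 in; A_we = 0.3535 × 7 = 2.474 in².
Directional factor: 1.0 + 0.5 sin^1.5(15°) = 1.066.
F_nw = 0.6 × 60 × 1.066 = 38.37 ksi.
R_n/Ω = (38.37 × 2.474) / 2.0 = 47.47 kip.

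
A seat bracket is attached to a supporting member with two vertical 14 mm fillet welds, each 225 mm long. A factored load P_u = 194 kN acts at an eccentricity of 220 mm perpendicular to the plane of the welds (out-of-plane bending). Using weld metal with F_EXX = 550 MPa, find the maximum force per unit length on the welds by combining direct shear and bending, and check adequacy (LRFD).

f_max ≈ 2570 N/mm; NOT adequate

L_w = 2 × 225 = 450 mm; section modulus (unit throat) S = 2 × L²/6 = 16880 mm².
Direct shear f_v = P/L_w = 194×10³/450 = 431.1 N/mm.
Moment M = P × e = 194×10³ × 220 = 42680000 N·mm; bending f_b = M/S = 2529 N/mm.
f_max = √(f_v² + f_b²) = √(431.1² + 2529²) = 2566 N/mm.
φr_n = 0.75 × 0.6 × 550 × (0.707 × 14) = 2450 N/mm → NOT adequate.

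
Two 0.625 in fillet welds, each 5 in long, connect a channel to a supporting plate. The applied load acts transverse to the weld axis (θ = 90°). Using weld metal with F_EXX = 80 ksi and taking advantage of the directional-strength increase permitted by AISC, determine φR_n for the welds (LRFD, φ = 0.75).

φR_n ≈ 239 kip

t_e = 0.707 × 0.625 = 0.4419 in; A_we = 0.4419 × 10 = 4.419 in².
Directional factor: 1.0 + 0.5 sin^1.5(90°) = 1.5.
F_nw = 0.6 × 80 × 1.5 = 72 ksi.
φR_n = 0.75 × 72 × 4.419 = 238.6 kip.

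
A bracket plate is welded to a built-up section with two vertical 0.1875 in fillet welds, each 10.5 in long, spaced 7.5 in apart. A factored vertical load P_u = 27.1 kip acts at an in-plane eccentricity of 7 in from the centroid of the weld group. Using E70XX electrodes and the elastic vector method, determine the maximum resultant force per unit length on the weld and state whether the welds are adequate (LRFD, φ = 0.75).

f_max ≈ 3.42 kip/in; adequate

E70XX → F_EXX = 70 ksi.
Total weld length L_w = 21 in. Treat welds as unit-width lines.
Polar moment about centroid: J = 2[d³/12 + d(b/2)²] = 2[10.5³/12 + 10.5×3.75²] = 488.2 in³.
Direct shear f_v = P/L_w = 27.1 / 21 = 1.29 kip/in (vertical).
Torsion M = P·e = 27.1 × 7 = 189.7 kip·in.
Critical point at (x, y) = (3.75, 5.25) from centroid. f_tx = M·y/J = 2.04 kip/in; f_ty = M·x/J = 1.457 kip/in.
Resultant f_max = √[f_tx² + (f_v + f_ty)²] = √[2.04² + (1.29 + 1.457)²] = 3.422 kip/in.
Capacity per unit length: φr_n = 0.75 × 0.6 × 70 × (0.707 × 0.1875) = 4.176 kip/in.
3.422 ≤ 4.176 → adequate.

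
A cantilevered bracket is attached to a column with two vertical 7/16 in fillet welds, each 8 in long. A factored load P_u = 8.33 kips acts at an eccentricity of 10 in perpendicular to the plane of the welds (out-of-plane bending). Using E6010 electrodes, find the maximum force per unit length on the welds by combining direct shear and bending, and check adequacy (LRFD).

E60XX → F_EXX = 60 ksi.
L_w = 2 × 8 = 16 in; section modulus (unit throat) S = 2 × L²/6 = 21.33 in².
Direct shear f_v = P/L_w = 8.33/16 = 0.5206 kip/in.
Moment M = P × e = 8.33 × 10 = 83.3 kip·in; bending f_b = M/S = 3.905 kip/in.
f_max = √(f_v² + f_b²) = √(0.5206² + 3.905²) = 3.939 kip/in.
φr_n = 0.75 × 0.6 × 60 × (0.707 × 0.4375) = 8.351 kip/in → adequate.

f_max ≈ 3.94 kip/in; adequate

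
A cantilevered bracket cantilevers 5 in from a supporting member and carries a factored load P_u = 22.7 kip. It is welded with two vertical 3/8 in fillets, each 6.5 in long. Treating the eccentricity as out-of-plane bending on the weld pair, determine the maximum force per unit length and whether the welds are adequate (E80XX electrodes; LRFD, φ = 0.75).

E80XX → F_EXX = 80 ksi.
L_w = 2 × 6.5 = 13 in; section modulus (unit throat) S = 2 × L²/6 = 14.08 in².
Direct shear f_v = P/L_w = 22.7/13 = 1.746 kip/in.
Moment M = P × e = 22.7 × 5 = 113.5 kip·in; bending f_b = M/S = 8.059 kip/in.
f_max = √(f_v² + f_b²) = √(1.746² + 8.059²) = 8.246 kip/in.
φr_n = 0.75 × 0.6 × 80 × (0.707 × 0.375) = 9.544 kip/in → adequate.

f_max ≈ 8.25 kip/in; adequate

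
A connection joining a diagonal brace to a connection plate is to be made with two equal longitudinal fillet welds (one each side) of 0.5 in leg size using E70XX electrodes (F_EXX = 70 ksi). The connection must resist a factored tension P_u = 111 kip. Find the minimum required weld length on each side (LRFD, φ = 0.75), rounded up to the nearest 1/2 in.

L = 5 in on each side

Throat t_e = 0.707 × 0.5 = 0.3535 in.
φr_n = 0.75 × 0.6 × 70 × 0.3535 = 11.14 kip/in.
L_req = P_u / φr_n = 111 / 11.14 = 9.968 in total.
Per side: 9.968 / 2 = 4.984 in.
Round up → use L = 5 in on each side.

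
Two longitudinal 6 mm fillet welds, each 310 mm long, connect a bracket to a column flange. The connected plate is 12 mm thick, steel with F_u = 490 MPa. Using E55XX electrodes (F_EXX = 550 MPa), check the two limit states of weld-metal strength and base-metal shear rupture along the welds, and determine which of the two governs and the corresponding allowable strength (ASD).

t_e = 0.707 × 6 = 4.242 mm; L = 620 mm.
Weld metal: R_n/Ω = (1/2.0) × 0.6 × 550 × 4.242 × 620 × 10⁻³ = 434 kN.
Base metal (shear rupture): R_n/Ω = (1/2.0) × 0.6 × 490 × 12 × 620 × 10⁻³ = 1094 kN.
Governing: weld metal.

R_n/Ω ≈ 434 kN (weld metal governs)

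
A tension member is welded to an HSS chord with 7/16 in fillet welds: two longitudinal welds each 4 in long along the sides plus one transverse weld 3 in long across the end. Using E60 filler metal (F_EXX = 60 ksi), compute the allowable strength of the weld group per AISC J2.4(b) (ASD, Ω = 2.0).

t_e = 0.707 × 0.4375 = 0.3093 in.
R_nwl = 0.6 × 60 × 0.3093 × 8 = 89.08 kips (longitudinal, 2 welds).
R_nwt = 0.6 × 60 × 0.3093 × 3 = 33.41 kips (transverse, base value).
(i) R_nwl + R_nwt = 122.5 kips; (ii) 0.85 R_nwl + 1.5 R_nwt = 125.8 kips.
R_n = max = 125.8 kips [governs: (ii)]; R_n/Ω = 62.91 kips.

R_n/Ω ≈ 62.9 kips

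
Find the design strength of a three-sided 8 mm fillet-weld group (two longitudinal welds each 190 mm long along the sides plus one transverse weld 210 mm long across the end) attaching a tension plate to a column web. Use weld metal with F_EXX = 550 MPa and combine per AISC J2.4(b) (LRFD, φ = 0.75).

φR_n ≈ 893 kN

t_e = 0.707 × 8 = 5.656 mm.
R_nwl = 0.6 × 550 × 5.656 × 380 × 10⁻³ = 709.3 kN (longitudinal, 2 welds).
R_nwt = 0.6 × 550 × 5.656 × 210 × 10⁻³ = 392 kN (transverse, base value).
(i) R_nwl + R_nwt = 1101 kN; (ii) 0.85 R_nwl + 1.5 R_nwt = 1191 kN.
R_n = max = 1191 kN [governs: (ii)]; φR_n = 893.1 kN.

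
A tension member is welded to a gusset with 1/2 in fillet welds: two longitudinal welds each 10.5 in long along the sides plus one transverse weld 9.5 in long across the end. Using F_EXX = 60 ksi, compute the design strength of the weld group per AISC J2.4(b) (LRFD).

t_e = 0.707 × 0.5 = 0.3535 in.
R_nwl = 0.6 × 60 × 0.3535 × 21 = 267.2 kips (longitudinal, 2 welds).
R_nwt = 0.6 × 60 × 0.3535 × 9.5 = 120.9 kips (transverse, base value).
(i) R_nwl + R_nwt = 388.1 kips; (ii) 0.85 R_nwl + 1.5 R_nwt = 408.5 kips.
R_n = max = 408.5 kips [governs: (ii)]; φR_n = 306.4 kips.

φR_n ≈ 306 kips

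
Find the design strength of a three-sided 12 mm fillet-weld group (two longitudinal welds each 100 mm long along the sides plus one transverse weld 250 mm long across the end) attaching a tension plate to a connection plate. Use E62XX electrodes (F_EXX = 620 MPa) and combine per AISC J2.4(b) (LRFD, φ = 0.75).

t_e = 0.707 × 12 = 8.484 mm.
R_nwl = 0.6 × 620 × 8.484 × 200 × 10⁻³ = 631.2 kN (longitudinal, 2 welds).
R_nwt = 0.6 × 620 × 8.484 × 250 × 10⁻³ = 789 kN (transverse, base value).
(i) R_nwl + R_nwt = 1420 kN; (ii) 0.85 R_nwl + 1.5 R_nwt = 1720 kN.
R_n = max = 1720 kN [governs: (ii)]; φR_n = 1290 kN.

φR_n ≈ 1290 kN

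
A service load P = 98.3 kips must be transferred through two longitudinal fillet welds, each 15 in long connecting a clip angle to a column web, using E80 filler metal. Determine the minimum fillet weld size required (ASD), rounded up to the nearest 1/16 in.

w = 1/4 in

E80XX → F_EXX = 80 ksi.
Total weld length L = 30 in.
Required throat t_e = P × Ω / (0.6 F_EXX × L) = 98.3 × 2.0 / (0.6 × 80 × 30) = 0.1365 in.
Required leg w = t_e / 0.707 = 0.1931 in → use 1/4 in.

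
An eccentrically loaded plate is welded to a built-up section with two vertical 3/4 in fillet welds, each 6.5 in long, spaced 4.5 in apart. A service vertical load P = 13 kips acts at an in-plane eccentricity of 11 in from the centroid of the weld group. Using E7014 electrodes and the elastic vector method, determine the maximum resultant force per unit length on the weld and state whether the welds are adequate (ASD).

f_max ≈ 5.69 kip/in; adequate

E70XX → F_EXX = 70 ksi.
Total weld length L_w = 13 in. Treat welds as unit-width lines.
Polar moment about centroid: J = 2[d³/12 + d(b/2)²] = 2[6.5³/12 + 6.5×2.25²] = 111.6 in³.
Direct shear f_v = P/L_w = 13 / 13 = 1 kip/in (vertical).
Torsion M = P·e = 13 × 11 = 143 kip·in.
Critical point at (x, y) = (2.25, 3.25) from centroid. f_tx = M·y/J = 4.165 kip/in; f_ty = M·x/J = 2.883 kip/in.
Resultant f_max = √[f_tx² + (f_v + f_ty)²] = √[4.165² + (1 + 2.883)²] = 5.695 kip/in.
Capacity per unit length: r_n/Ω = (1/2.0) × 0.6 × 70 × (0.707 × 0.75) = 11.14 kip/in.
5.695 ≤ 11.14 → adequate.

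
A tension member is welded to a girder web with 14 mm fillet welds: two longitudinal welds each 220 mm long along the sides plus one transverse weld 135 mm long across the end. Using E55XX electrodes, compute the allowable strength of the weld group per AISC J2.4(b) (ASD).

R_n/Ω ≈ 942 kN

E55XX → F_EXX = 550 MPa.
t_e = 0.707 × 14 = 9.898 mm.
R_nwl = 0.6 × 550 × 9.898 × 440 × 10⁻³ = 1437 kN (longitudinal, 2 welds).
R_nwt = 0.6 × 550 × 9.898 × 135 × 10⁻³ = 441 kN (transverse, base value).
(i) R_nwl + R_nwt = 1878 kN; (ii) 0.85 R_nwl + 1.5 R_nwt = 1883 kN.
R_n = max = 1883 kN [governs: (ii)]; R_n/Ω = 941.5 kN.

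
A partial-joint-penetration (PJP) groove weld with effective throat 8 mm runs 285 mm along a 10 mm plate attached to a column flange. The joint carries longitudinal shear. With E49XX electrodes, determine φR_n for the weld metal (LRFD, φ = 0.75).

φR_n ≈ 503 kN

E49XX → F_EXX = 490 MPa.
Effective throat (given) t_e = 8 mm.
A_we = 8 × 285 = 2280 mm².
F_nw = 0.6 F_EXX = 294 MPa.
φR_n = 0.75 × 294 × 2280 × 10⁻³ = 502.7 kN.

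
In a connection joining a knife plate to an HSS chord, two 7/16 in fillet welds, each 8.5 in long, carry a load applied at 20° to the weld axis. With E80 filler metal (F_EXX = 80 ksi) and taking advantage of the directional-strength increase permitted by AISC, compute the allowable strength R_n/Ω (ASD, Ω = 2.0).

R_n/Ω ≈ 139 kip

t_e = 0.707 × 0.4375 = 0.3093 in; A_we = 0.3093 × 17 = 5.258 in².
Directional factor: 1.0 + 0.5 sin^1.5(20°) = 1.1.
F_nw = 0.6 × 80 × 1.1 = 52.8 ksi.
R_n/Ω = (52.8 × 5.258) / 2.0 = 138.8 kip.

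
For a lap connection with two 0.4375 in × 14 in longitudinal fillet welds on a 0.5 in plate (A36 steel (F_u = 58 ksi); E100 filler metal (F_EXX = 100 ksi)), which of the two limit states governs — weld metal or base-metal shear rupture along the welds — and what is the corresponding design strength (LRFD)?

t_e = 0.707 × 0.4375 = 0.3093 in; L = 28 in.
Weld metal: φR_n = 0.75 × 0.6 × 100 × 0.3093 × 28 = 389.7 kip.
Base metal (shear rupture): φR_n = 0.75 × 0.6 × 58 × 0.5 × 28 = 365.4 kip.
Governing: base-metal shear rupture.

φR_n ≈ 365 kip (base-metal shear rupture governs)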